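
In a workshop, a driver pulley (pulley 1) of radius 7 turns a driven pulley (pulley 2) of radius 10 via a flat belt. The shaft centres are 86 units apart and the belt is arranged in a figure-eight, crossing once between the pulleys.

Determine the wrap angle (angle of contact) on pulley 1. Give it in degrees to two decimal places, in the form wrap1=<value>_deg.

crossed belt: β = asin((r1+r2)/C) = asin(17/86) = 11.4010°
wrap1 = wrap2 = π + 2β = 202.8020°

wrap1=202.80_deg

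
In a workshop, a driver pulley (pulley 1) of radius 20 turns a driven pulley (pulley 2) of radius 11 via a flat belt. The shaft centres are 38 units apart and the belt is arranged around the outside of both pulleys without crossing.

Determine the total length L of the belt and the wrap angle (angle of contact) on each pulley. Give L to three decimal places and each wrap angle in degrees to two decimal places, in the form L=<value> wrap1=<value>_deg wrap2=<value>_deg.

L=175.531 wrap1=207.40_deg wrap2=152.60_deg

open belt: β = asin((r2−r1)/C) = asin(-9/38) = -13.7002°
wrap1 = π − 2β = 207.4005°
wrap2 = π + 2β = 152.5995°
tangent length = C·cosβ = 36.9188
L = r1·wrap1 + r2·wrap2 + 2·C·cosβ = 20·3.6198 + 11·2.6634 + 2·36.9188 = 175.5311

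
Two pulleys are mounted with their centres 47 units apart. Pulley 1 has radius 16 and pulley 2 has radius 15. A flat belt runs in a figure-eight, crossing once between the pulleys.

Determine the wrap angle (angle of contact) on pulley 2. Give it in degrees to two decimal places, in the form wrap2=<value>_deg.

wrap2=262.53_deg

crossed belt: β = asin((r1+r2)/C) = asin(31/47) = 41.2674°
wrap1 = wrap2 = π + 2β = 262.5349°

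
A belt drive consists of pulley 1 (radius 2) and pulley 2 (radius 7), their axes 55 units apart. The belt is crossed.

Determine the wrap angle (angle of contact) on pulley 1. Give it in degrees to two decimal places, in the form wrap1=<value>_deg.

crossed belt: β = asin((r1+r2)/C) = asin(9/55) = 9.4180°
wrap1 = wrap2 = π + 2β = 198.8361°

wrap1=198.84_deg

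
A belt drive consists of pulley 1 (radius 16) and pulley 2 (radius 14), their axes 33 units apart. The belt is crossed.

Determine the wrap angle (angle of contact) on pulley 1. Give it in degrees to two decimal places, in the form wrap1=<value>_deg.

wrap1=310.76_deg

crossed belt: β = asin((r1+r2)/C) = asin(30/33) = 65.3800°
wrap1 = wrap2 = π + 2β = 310.7600°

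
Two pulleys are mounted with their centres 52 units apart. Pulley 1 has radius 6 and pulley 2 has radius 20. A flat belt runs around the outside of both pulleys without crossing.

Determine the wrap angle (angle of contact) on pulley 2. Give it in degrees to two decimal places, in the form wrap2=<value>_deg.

open belt: β = asin((r2−r1)/C) = asin(14/52) = 15.6185°
wrap1 = π − 2β = 148.7630°
wrap2 = π + 2β = 211.2370°

wrap2=211.24_deg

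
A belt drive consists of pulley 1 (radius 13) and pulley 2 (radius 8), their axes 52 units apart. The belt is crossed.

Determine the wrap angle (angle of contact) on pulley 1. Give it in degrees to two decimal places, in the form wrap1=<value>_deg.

wrap1=227.64_deg

crossed belt: β = asin((r1+r2)/C) = asin(21/52) = 23.8188°
wrap1 = wrap2 = π + 2β = 227.6377°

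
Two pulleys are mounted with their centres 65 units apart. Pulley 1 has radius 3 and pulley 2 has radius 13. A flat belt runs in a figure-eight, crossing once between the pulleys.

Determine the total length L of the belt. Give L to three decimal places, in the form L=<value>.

L=184.224

crossed belt: β = asin((r1+r2)/C) = asin(16/65) = 14.2500°
wrap1 = wrap2 = π + 2β = 208.5001°
tangent length = C·cosβ = 63.0000
L = (r1+r2)·wrap + 2·C·cosβ = 16·3.6390 + 2·63.0000 = 184.2242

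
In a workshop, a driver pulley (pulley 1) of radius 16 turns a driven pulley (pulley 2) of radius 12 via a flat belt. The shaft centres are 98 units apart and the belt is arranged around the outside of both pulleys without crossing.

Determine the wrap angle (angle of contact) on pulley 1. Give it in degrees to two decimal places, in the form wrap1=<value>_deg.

open belt: β = asin((r2−r1)/C) = asin(-4/98) = -2.3393°
wrap1 = π − 2β = 184.6785°
wrap2 = π + 2β = 175.3215°

wrap1=184.68_deg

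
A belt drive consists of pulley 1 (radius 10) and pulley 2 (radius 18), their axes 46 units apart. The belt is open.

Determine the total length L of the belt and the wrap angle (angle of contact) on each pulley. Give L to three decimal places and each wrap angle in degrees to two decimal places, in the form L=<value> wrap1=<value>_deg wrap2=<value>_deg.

L=181.359 wrap1=159.97_deg wrap2=200.03_deg

open belt: β = asin((r2−r1)/C) = asin(8/46) = 10.0154°
wrap1 = π − 2β = 159.9692°
wrap2 = π + 2β = 200.0308°
tangent length = C·cosβ = 45.2990
L = r1·wrap1 + r2·wrap2 + 2·C·cosβ = 10·2.7920 + 18·3.4912 + 2·45.2990 = 181.3594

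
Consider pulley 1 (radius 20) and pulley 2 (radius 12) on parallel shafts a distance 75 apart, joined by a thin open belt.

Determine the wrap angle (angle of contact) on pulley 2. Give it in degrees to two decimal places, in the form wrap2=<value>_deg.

wrap2=167.75_deg

open belt: β = asin((r2−r1)/C) = asin(-8/75) = -6.1232°
wrap1 = π − 2β = 192.2464°
wrap2 = π + 2β = 167.7536°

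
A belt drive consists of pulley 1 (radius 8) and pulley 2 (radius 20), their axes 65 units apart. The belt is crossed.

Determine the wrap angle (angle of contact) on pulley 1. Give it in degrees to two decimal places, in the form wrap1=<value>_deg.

wrap1=231.03_deg

crossed belt: β = asin((r1+r2)/C) = asin(28/65) = 25.5164°
wrap1 = wrap2 = π + 2β = 231.0328°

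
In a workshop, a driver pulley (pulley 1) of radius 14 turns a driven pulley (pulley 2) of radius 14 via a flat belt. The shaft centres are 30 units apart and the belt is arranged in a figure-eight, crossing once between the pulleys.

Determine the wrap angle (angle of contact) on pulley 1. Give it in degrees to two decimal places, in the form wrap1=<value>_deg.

wrap1=317.92_deg

crossed belt: β = asin((r1+r2)/C) = asin(28/30) = 68.9605°
wrap1 = wrap2 = π + 2β = 317.9211°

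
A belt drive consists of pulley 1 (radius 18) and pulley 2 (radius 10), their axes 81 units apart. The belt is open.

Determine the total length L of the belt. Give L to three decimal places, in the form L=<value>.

L=250.755

open belt: β = asin((r2−r1)/C) = asin(-8/81) = -5.6681°
wrap1 = π − 2β = 191.3362°
wrap2 = π + 2β = 168.6638°
tangent length = C·cosβ = 80.6040
L = r1·wrap1 + r2·wrap2 + 2·C·cosβ = 18·3.3394 + 10·2.9437 + 2·80.6040 = 250.7554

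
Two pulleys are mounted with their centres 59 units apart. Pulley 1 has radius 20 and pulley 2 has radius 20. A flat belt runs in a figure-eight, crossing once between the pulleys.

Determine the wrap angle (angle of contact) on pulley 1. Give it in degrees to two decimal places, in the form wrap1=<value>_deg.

wrap1=265.37_deg

crossed belt: β = asin((r1+r2)/C) = asin(40/59) = 42.6849°
wrap1 = wrap2 = π + 2β = 265.3698°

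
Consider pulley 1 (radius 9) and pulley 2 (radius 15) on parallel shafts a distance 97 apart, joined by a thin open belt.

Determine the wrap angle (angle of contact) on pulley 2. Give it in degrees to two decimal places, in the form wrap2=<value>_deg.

open belt: β = asin((r2−r1)/C) = asin(6/97) = 3.5463°
wrap1 = π − 2β = 172.9073°
wrap2 = π + 2β = 187.0927°

wrap2=187.09_deg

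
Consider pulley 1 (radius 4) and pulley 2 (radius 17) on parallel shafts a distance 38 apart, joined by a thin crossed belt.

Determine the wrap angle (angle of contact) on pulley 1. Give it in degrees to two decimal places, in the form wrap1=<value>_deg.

crossed belt: β = asin((r1+r2)/C) = asin(21/38) = 33.5477°
wrap1 = wrap2 = π + 2β = 247.0955°

wrap1=247.10_deg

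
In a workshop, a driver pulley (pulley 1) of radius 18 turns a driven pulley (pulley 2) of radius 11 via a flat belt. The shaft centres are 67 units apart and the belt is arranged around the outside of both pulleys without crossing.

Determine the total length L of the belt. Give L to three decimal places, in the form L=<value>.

open belt: β = asin((r2−r1)/C) = asin(-7/67) = -5.9971°
wrap1 = π − 2β = 191.9941°
wrap2 = π + 2β = 168.0059°
tangent length = C·cosβ = 66.6333
L = r1·wrap1 + r2·wrap2 + 2·C·cosβ = 18·3.3509 + 11·2.9323 + 2·66.6333 = 225.8382

L=225.838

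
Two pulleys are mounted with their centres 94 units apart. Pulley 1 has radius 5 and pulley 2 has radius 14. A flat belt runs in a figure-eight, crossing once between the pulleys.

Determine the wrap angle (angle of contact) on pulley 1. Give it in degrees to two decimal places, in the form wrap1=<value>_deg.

wrap1=203.32_deg

crossed belt: β = asin((r1+r2)/C) = asin(19/94) = 11.6614°
wrap1 = wrap2 = π + 2β = 203.3228°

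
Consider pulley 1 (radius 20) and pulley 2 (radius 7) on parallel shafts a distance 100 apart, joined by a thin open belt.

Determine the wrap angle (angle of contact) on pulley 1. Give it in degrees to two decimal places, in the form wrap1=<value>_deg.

wrap1=194.94_deg

open belt: β = asin((r2−r1)/C) = asin(-13/100) = -7.4696°
wrap1 = π − 2β = 194.9392°
wrap2 = π + 2β = 165.0608°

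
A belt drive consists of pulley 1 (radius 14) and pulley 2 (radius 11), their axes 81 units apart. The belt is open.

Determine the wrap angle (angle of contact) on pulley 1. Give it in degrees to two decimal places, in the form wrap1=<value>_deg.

open belt: β = asin((r2−r1)/C) = asin(-3/81) = -2.1226°
wrap1 = π − 2β = 184.2451°
wrap2 = π + 2β = 175.7549°

wrap1=184.25_deg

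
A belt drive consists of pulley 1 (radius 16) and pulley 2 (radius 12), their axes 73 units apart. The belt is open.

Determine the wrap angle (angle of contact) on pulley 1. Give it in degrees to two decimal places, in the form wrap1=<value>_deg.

wrap1=186.28_deg

open belt: β = asin((r2−r1)/C) = asin(-4/73) = -3.1411°
wrap1 = π − 2β = 186.2821°
wrap2 = π + 2β = 173.7179°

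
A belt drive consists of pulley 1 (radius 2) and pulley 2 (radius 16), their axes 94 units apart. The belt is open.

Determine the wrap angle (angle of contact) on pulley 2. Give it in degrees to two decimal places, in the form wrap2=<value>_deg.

wrap2=197.13_deg

open belt: β = asin((r2−r1)/C) = asin(14/94) = 8.5653°
wrap1 = π − 2β = 162.8694°
wrap2 = π + 2β = 197.1306°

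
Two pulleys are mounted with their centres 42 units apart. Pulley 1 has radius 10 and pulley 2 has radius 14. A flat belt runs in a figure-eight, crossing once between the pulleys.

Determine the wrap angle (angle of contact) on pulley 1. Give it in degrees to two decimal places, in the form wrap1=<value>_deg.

wrap1=249.70_deg

crossed belt: β = asin((r1+r2)/C) = asin(24/42) = 34.8499°
wrap1 = wrap2 = π + 2β = 249.6998°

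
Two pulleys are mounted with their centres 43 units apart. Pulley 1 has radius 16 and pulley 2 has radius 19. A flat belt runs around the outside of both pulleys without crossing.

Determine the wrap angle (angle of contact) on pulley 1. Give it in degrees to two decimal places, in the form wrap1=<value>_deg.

wrap1=172.00_deg

open belt: β = asin((r2−r1)/C) = asin(3/43) = 4.0006°
wrap1 = π − 2β = 171.9987°
wrap2 = π + 2β = 188.0013°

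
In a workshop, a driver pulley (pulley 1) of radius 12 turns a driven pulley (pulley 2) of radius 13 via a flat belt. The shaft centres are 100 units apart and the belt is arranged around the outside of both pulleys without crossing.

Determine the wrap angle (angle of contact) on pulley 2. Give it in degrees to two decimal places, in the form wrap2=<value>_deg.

open belt: β = asin((r2−r1)/C) = asin(1/100) = 0.5730°
wrap1 = π − 2β = 178.8541°
wrap2 = π + 2β = 181.1459°

wrap2=181.15_deg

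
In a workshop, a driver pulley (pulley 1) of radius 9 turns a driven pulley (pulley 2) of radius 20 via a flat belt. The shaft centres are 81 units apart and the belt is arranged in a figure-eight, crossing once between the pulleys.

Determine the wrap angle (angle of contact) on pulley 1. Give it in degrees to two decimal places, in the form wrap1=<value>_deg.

wrap1=221.96_deg

crossed belt: β = asin((r1+r2)/C) = asin(29/81) = 20.9789°
wrap1 = wrap2 = π + 2β = 221.9579°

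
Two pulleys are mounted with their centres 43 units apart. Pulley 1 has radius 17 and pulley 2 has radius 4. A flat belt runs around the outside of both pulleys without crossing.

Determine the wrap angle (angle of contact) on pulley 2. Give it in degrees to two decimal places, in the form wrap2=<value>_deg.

wrap2=144.81_deg

open belt: β = asin((r2−r1)/C) = asin(-13/43) = -17.5973°
wrap1 = π − 2β = 215.1947°
wrap2 = π + 2β = 144.8053°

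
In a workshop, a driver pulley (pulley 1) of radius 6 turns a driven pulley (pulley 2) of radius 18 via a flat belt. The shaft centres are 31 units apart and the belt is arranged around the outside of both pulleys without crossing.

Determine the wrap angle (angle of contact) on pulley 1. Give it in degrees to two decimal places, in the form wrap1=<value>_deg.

wrap1=134.45_deg

open belt: β = asin((r2−r1)/C) = asin(12/31) = 22.7740°
wrap1 = π − 2β = 134.4521°
wrap2 = π + 2β = 225.5479°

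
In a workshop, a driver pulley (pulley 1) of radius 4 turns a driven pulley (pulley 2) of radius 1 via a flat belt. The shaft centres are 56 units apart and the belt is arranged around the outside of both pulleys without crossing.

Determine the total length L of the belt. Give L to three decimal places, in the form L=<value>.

L=127.869

open belt: β = asin((r2−r1)/C) = asin(-3/56) = -3.0709°
wrap1 = π − 2β = 186.1418°
wrap2 = π + 2β = 173.8582°
tangent length = C·cosβ = 55.9196
L = r1·wrap1 + r2·wrap2 + 2·C·cosβ = 4·3.2488 + 1·3.0344 + 2·55.9196 = 127.8687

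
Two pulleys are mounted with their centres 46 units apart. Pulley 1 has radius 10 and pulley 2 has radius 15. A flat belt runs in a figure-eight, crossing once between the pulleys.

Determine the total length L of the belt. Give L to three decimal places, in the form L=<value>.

L=184.496

crossed belt: β = asin((r1+r2)/C) = asin(25/46) = 32.9207°
wrap1 = wrap2 = π + 2β = 245.8415°
tangent length = C·cosβ = 38.6135
L = (r1+r2)·wrap + 2·C·cosβ = 25·4.2907 + 2·38.6135 = 184.4955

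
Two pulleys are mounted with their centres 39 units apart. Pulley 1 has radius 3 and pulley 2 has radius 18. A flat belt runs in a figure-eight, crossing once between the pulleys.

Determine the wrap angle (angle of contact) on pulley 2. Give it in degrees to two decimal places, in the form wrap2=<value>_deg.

crossed belt: β = asin((r1+r2)/C) = asin(21/39) = 32.5790°
wrap1 = wrap2 = π + 2β = 245.1579°

wrap2=245.16_deg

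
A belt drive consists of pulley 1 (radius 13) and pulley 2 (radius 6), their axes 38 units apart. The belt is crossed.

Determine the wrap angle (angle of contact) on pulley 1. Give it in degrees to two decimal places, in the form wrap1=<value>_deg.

wrap1=240.00_deg

crossed belt: β = asin((r1+r2)/C) = asin(19/38) = 30.0000°
wrap1 = wrap2 = π + 2β = 240.0000°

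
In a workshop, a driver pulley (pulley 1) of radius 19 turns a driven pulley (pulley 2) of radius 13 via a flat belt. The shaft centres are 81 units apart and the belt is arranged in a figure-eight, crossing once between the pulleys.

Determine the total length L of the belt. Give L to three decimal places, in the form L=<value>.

crossed belt: β = asin((r1+r2)/C) = asin(32/81) = 23.2698°
wrap1 = wrap2 = π + 2β = 226.5396°
tangent length = C·cosβ = 74.4110
L = (r1+r2)·wrap + 2·C·cosβ = 32·3.9539 + 2·74.4110 = 275.3456

L=275.346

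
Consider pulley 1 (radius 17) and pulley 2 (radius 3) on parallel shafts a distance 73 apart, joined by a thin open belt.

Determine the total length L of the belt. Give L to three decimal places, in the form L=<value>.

L=211.525

open belt: β = asin((r2−r1)/C) = asin(-14/73) = -11.0567°
wrap1 = π − 2β = 202.1135°
wrap2 = π + 2β = 157.8865°
tangent length = C·cosβ = 71.6450
L = r1·wrap1 + r2·wrap2 + 2·C·cosβ = 17·3.5275 + 3·2.7556 + 2·71.6450 = 211.5251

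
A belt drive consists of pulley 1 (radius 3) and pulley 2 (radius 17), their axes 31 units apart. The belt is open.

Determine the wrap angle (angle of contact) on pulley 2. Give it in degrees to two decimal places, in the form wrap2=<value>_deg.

wrap2=233.69_deg

open belt: β = asin((r2−r1)/C) = asin(14/31) = 26.8472°
wrap1 = π − 2β = 126.3056°
wrap2 = π + 2β = 233.6944°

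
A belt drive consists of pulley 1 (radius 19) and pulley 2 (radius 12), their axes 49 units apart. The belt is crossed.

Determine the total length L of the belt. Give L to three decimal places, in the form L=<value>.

crossed belt: β = asin((r1+r2)/C) = asin(31/49) = 39.2461°
wrap1 = wrap2 = π + 2β = 258.4923°
tangent length = C·cosβ = 37.9473
L = (r1+r2)·wrap + 2·C·cosβ = 31·4.5115 + 2·37.9473 = 215.7524

L=215.752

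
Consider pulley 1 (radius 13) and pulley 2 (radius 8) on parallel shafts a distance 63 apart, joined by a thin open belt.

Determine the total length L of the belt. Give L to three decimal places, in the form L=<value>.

L=192.370

open belt: β = asin((r2−r1)/C) = asin(-5/63) = -4.5521°
wrap1 = π − 2β = 189.1041°
wrap2 = π + 2β = 170.8959°
tangent length = C·cosβ = 62.8013
L = r1·wrap1 + r2·wrap2 + 2·C·cosβ = 13·3.3005 + 8·2.9827 + 2·62.8013 = 192.3705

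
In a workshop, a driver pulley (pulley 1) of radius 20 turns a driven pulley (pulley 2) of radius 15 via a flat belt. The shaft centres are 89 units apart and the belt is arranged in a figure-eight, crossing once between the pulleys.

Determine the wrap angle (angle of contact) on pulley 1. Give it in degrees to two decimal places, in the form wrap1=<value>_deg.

wrap1=226.31_deg

crossed belt: β = asin((r1+r2)/C) = asin(35/89) = 23.1574°
wrap1 = wrap2 = π + 2β = 226.3148°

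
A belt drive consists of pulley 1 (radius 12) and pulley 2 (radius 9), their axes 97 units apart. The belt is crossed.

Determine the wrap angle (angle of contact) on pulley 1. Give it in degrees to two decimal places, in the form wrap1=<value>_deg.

crossed belt: β = asin((r1+r2)/C) = asin(21/97) = 12.5032°
wrap1 = wrap2 = π + 2β = 205.0065°

wrap1=205.01_deg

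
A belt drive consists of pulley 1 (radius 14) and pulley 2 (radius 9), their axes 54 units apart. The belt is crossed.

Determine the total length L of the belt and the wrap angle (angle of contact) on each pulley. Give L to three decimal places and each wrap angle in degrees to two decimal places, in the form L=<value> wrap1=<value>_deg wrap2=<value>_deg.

crossed belt: β = asin((r1+r2)/C) = asin(23/54) = 25.2093°
wrap1 = wrap2 = π + 2β = 230.4186°
tangent length = C·cosβ = 48.8569
L = (r1+r2)·wrap + 2·C·cosβ = 23·4.0216 + 2·48.8569 = 190.2098

L=190.210 wrap1=230.42_deg wrap2=230.42_deg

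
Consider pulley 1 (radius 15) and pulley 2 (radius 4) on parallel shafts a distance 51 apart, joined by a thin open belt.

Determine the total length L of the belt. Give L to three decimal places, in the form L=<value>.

L=164.072

open belt: β = asin((r2−r1)/C) = asin(-11/51) = -12.4558°
wrap1 = π − 2β = 204.9116°
wrap2 = π + 2β = 155.0884°
tangent length = C·cosβ = 49.7996
L = r1·wrap1 + r2·wrap2 + 2·C·cosβ = 15·3.5764 + 4·2.7068 + 2·49.7996 = 164.0721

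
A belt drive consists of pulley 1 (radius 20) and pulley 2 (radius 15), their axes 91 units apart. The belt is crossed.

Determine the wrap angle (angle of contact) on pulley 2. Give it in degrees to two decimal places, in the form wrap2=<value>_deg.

crossed belt: β = asin((r1+r2)/C) = asin(35/91) = 22.6199°
wrap1 = wrap2 = π + 2β = 225.2397°

wrap2=225.24_deg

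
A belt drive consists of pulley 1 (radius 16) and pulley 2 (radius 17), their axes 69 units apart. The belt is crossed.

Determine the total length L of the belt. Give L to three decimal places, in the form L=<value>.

crossed belt: β = asin((r1+r2)/C) = asin(33/69) = 28.5719°
wrap1 = wrap2 = π + 2β = 237.1438°
tangent length = C·cosβ = 60.5970
L = (r1+r2)·wrap + 2·C·cosβ = 33·4.1389 + 2·60.5970 = 257.7791

L=257.779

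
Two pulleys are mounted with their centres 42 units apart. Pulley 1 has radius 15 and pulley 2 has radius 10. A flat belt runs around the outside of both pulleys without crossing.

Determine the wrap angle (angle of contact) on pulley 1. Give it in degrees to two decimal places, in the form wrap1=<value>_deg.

open belt: β = asin((r2−r1)/C) = asin(-5/42) = -6.8371°
wrap1 = π − 2β = 193.6743°
wrap2 = π + 2β = 166.3257°

wrap1=193.67_deg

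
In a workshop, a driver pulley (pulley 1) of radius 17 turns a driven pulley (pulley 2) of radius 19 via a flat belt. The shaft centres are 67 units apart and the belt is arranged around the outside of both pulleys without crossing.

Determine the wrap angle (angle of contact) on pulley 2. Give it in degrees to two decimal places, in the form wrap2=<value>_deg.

wrap2=183.42_deg

open belt: β = asin((r2−r1)/C) = asin(2/67) = 1.7106°
wrap1 = π − 2β = 176.5788°
wrap2 = π + 2β = 183.4212°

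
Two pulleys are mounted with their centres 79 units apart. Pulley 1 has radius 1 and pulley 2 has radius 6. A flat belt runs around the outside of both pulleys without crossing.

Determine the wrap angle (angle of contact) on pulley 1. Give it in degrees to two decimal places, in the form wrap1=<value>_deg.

open belt: β = asin((r2−r1)/C) = asin(5/79) = 3.6287°
wrap1 = π − 2β = 172.7425°
wrap2 = π + 2β = 187.2575°

wrap1=172.74_deg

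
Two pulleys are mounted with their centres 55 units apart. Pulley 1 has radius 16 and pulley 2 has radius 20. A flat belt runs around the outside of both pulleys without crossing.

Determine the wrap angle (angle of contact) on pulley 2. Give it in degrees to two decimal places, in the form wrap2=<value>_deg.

wrap2=188.34_deg

open belt: β = asin((r2−r1)/C) = asin(4/55) = 4.1706°
wrap1 = π − 2β = 171.6587°
wrap2 = π + 2β = 188.3413°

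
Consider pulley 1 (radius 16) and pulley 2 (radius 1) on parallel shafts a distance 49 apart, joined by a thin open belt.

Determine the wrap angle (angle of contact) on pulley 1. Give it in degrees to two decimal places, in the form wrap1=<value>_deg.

wrap1=215.65_deg

open belt: β = asin((r2−r1)/C) = asin(-15/49) = -17.8257°
wrap1 = π − 2β = 215.6514°
wrap2 = π + 2β = 144.3486°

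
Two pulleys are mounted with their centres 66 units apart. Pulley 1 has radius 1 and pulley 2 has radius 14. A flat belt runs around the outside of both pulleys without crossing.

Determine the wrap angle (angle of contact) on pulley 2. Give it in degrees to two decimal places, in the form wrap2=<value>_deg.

open belt: β = asin((r2−r1)/C) = asin(13/66) = 11.3598°
wrap1 = π − 2β = 157.2804°
wrap2 = π + 2β = 202.7196°

wrap2=202.72_deg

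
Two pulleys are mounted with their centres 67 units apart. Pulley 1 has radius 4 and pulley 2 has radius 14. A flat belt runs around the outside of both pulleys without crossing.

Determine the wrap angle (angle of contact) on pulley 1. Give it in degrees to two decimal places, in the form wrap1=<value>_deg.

open belt: β = asin((r2−r1)/C) = asin(10/67) = 8.5837°
wrap1 = π − 2β = 162.8326°
wrap2 = π + 2β = 197.1674°

wrap1=162.83_deg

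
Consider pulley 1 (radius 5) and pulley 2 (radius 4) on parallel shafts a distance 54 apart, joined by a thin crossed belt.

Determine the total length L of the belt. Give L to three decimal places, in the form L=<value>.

L=137.778

crossed belt: β = asin((r1+r2)/C) = asin(9/54) = 9.5941°
wrap1 = wrap2 = π + 2β = 199.1881°
tangent length = C·cosβ = 53.2447
L = (r1+r2)·wrap + 2·C·cosβ = 9·3.4765 + 2·53.2447 = 137.7778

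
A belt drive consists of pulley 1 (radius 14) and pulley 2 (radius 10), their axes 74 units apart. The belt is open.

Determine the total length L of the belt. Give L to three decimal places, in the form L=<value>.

open belt: β = asin((r2−r1)/C) = asin(-4/74) = -3.0986°
wrap1 = π − 2β = 186.1972°
wrap2 = π + 2β = 173.8028°
tangent length = C·cosβ = 73.8918
L = r1·wrap1 + r2·wrap2 + 2·C·cosβ = 14·3.2498 + 10·3.0334 + 2·73.8918 = 223.6145

L=223.614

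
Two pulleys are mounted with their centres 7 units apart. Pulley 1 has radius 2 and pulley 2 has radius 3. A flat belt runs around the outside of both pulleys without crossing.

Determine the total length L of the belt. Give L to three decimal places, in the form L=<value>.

open belt: β = asin((r2−r1)/C) = asin(1/7) = 8.2132°
wrap1 = π − 2β = 163.5736°
wrap2 = π + 2β = 196.4264°
tangent length = C·cosβ = 6.9282
L = r1·wrap1 + r2·wrap2 + 2·C·cosβ = 2·2.8549 + 3·3.4283 + 2·6.9282 = 29.8511

L=29.851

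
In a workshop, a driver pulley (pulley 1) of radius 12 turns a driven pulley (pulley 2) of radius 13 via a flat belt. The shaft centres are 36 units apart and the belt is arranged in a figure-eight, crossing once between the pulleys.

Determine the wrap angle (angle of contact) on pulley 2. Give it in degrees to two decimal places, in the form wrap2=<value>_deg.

crossed belt: β = asin((r1+r2)/C) = asin(25/36) = 43.9830°
wrap1 = wrap2 = π + 2β = 267.9659°

wrap2=267.97_deg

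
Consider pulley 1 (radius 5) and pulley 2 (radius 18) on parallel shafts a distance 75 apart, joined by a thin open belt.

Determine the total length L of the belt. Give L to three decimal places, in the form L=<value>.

L=224.516

open belt: β = asin((r2−r1)/C) = asin(13/75) = 9.9817°
wrap1 = π − 2β = 160.0366°
wrap2 = π + 2β = 199.9634°
tangent length = C·cosβ = 73.8647
L = r1·wrap1 + r2·wrap2 + 2·C·cosβ = 5·2.7932 + 18·3.4900 + 2·73.8647 = 224.5157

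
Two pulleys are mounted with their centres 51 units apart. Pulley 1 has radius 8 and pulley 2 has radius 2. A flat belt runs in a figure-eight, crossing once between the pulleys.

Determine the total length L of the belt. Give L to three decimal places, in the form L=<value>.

L=135.383

crossed belt: β = asin((r1+r2)/C) = asin(10/51) = 11.3077°
wrap1 = wrap2 = π + 2β = 202.6155°
tangent length = C·cosβ = 50.0100
L = (r1+r2)·wrap + 2·C·cosβ = 10·3.5363 + 2·50.0100 = 135.3831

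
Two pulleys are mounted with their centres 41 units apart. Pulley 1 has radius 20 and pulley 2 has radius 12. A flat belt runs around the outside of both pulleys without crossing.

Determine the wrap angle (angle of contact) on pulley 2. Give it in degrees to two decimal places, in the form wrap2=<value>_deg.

open belt: β = asin((r2−r1)/C) = asin(-8/41) = -11.2518°
wrap1 = π − 2β = 202.5037°
wrap2 = π + 2β = 157.4963°

wrap2=157.50_deg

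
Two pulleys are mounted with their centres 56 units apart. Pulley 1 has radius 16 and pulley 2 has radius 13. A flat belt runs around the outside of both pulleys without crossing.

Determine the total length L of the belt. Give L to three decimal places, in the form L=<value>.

L=203.267

open belt: β = asin((r2−r1)/C) = asin(-3/56) = -3.0709°
wrap1 = π − 2β = 186.1418°
wrap2 = π + 2β = 173.8582°
tangent length = C·cosβ = 55.9196
L = r1·wrap1 + r2·wrap2 + 2·C·cosβ = 16·3.2488 + 13·3.0344 + 2·55.9196 = 203.2669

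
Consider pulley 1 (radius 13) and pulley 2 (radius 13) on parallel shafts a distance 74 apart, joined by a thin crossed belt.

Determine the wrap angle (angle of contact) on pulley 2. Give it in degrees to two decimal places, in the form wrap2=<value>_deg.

crossed belt: β = asin((r1+r2)/C) = asin(26/74) = 20.5700°
wrap1 = wrap2 = π + 2β = 221.1400°

wrap2=221.14_deg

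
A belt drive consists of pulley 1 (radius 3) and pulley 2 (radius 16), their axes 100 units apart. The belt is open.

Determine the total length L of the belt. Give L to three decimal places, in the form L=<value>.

L=261.383

open belt: β = asin((r2−r1)/C) = asin(13/100) = 7.4696°
wrap1 = π − 2β = 165.0608°
wrap2 = π + 2β = 194.9392°
tangent length = C·cosβ = 99.1514
L = r1·wrap1 + r2·wrap2 + 2·C·cosβ = 3·2.8809 + 16·3.4023 + 2·99.1514 = 261.3827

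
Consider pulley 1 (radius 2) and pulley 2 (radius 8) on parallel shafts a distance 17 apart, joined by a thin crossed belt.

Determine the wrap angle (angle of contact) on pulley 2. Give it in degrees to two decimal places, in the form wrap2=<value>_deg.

wrap2=252.06_deg

crossed belt: β = asin((r1+r2)/C) = asin(10/17) = 36.0319°
wrap1 = wrap2 = π + 2β = 252.0638°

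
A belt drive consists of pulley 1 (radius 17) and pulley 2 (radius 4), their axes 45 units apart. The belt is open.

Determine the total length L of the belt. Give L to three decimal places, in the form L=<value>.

L=159.756

open belt: β = asin((r2−r1)/C) = asin(-13/45) = -16.7914°
wrap1 = π − 2β = 213.5829°
wrap2 = π + 2β = 146.4171°
tangent length = C·cosβ = 43.0813
L = r1·wrap1 + r2·wrap2 + 2·C·cosβ = 17·3.7277 + 4·2.5555 + 2·43.0813 = 159.7558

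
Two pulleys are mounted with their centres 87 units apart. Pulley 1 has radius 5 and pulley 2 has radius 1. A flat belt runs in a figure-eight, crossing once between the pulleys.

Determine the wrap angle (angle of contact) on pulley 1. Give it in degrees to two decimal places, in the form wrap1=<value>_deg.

wrap1=187.91_deg

crossed belt: β = asin((r1+r2)/C) = asin(6/87) = 3.9546°
wrap1 = wrap2 = π + 2β = 187.9091°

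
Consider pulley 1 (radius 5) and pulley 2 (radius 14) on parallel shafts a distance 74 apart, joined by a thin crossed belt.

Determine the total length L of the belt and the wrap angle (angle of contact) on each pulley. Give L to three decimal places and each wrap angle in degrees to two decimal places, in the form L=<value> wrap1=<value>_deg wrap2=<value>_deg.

crossed belt: β = asin((r1+r2)/C) = asin(19/74) = 14.8777°
wrap1 = wrap2 = π + 2β = 209.7554°
tangent length = C·cosβ = 71.5192
L = (r1+r2)·wrap + 2·C·cosβ = 19·3.6609 + 2·71.5192 = 212.5960

L=212.596 wrap1=209.76_deg wrap2=209.76_deg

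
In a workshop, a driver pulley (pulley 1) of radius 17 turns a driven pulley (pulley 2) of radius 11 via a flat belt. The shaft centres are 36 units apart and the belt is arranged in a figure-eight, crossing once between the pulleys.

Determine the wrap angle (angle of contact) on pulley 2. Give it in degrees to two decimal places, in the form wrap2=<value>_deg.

crossed belt: β = asin((r1+r2)/C) = asin(28/36) = 51.0576°
wrap1 = wrap2 = π + 2β = 282.1151°

wrap2=282.12_deg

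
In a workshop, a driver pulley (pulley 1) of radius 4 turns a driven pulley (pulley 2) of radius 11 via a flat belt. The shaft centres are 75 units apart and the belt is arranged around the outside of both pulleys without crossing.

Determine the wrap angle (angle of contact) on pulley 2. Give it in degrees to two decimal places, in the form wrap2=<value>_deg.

wrap2=190.71_deg

open belt: β = asin((r2−r1)/C) = asin(7/75) = 5.3554°
wrap1 = π − 2β = 169.2892°
wrap2 = π + 2β = 190.7108°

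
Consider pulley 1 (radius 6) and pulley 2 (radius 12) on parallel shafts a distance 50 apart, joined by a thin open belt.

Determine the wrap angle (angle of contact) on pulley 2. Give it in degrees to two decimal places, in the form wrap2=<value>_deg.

open belt: β = asin((r2−r1)/C) = asin(6/50) = 6.8921°
wrap1 = π − 2β = 166.2158°
wrap2 = π + 2β = 193.7842°

wrap2=193.78_deg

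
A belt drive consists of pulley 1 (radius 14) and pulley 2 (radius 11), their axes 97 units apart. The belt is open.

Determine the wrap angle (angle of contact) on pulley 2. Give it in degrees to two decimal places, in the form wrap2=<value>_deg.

wrap2=176.46_deg

open belt: β = asin((r2−r1)/C) = asin(-3/97) = -1.7723°
wrap1 = π − 2β = 183.5446°
wrap2 = π + 2β = 176.4554°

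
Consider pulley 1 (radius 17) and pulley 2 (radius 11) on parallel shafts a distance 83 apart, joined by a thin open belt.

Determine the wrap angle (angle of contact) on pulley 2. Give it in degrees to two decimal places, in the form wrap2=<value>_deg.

open belt: β = asin((r2−r1)/C) = asin(-6/83) = -4.1455°
wrap1 = π − 2β = 188.2910°
wrap2 = π + 2β = 171.7090°

wrap2=171.71_deg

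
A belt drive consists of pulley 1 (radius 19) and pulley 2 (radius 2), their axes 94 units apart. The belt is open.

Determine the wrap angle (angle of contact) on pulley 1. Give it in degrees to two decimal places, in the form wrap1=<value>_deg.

open belt: β = asin((r2−r1)/C) = asin(-17/94) = -10.4193°
wrap1 = π − 2β = 200.8387°
wrap2 = π + 2β = 159.1613°

wrap1=200.84_deg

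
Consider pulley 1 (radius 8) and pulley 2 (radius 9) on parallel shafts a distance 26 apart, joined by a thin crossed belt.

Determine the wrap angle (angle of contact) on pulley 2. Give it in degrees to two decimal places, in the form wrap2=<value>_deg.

crossed belt: β = asin((r1+r2)/C) = asin(17/26) = 40.8322°
wrap1 = wrap2 = π + 2β = 261.6644°

wrap2=261.66_deg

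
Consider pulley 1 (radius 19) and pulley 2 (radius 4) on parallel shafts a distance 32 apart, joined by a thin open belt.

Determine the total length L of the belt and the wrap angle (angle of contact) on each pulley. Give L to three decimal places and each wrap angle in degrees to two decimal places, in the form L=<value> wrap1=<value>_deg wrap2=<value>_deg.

L=143.426 wrap1=235.91_deg wrap2=124.09_deg

open belt: β = asin((r2−r1)/C) = asin(-15/32) = -27.9532°
wrap1 = π − 2β = 235.9064°
wrap2 = π + 2β = 124.0936°
tangent length = C·cosβ = 28.2666
L = r1·wrap1 + r2·wrap2 + 2·C·cosβ = 19·4.1173 + 4·2.1658 + 2·28.2666 = 143.4261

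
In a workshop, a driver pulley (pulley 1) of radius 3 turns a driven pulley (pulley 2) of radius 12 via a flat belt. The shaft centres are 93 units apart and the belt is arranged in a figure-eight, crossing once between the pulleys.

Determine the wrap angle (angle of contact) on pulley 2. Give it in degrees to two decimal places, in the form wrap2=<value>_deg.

wrap2=198.56_deg

crossed belt: β = asin((r1+r2)/C) = asin(15/93) = 9.2818°
wrap1 = wrap2 = π + 2β = 198.5636°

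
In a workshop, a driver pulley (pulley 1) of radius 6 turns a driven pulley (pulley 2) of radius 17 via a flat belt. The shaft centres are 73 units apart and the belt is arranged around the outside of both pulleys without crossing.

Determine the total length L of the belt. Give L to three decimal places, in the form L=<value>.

L=219.917

open belt: β = asin((r2−r1)/C) = asin(11/73) = 8.6666°
wrap1 = π − 2β = 162.6668°
wrap2 = π + 2β = 197.3332°
tangent length = C·cosβ = 72.1665
L = r1·wrap1 + r2·wrap2 + 2·C·cosβ = 6·2.8391 + 17·3.4441 + 2·72.1665 = 219.9173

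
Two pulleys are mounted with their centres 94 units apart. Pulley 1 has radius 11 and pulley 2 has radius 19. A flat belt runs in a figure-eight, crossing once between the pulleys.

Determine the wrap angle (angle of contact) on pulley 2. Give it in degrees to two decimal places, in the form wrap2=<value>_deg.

wrap2=217.22_deg

crossed belt: β = asin((r1+r2)/C) = asin(30/94) = 18.6115°
wrap1 = wrap2 = π + 2β = 217.2229°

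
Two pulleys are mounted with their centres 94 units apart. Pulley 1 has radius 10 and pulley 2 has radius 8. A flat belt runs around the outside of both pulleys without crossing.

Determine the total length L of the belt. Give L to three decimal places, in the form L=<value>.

open belt: β = asin((r2−r1)/C) = asin(-2/94) = -1.2192°
wrap1 = π − 2β = 182.4383°
wrap2 = π + 2β = 177.5617°
tangent length = C·cosβ = 93.9787
L = r1·wrap1 + r2·wrap2 + 2·C·cosβ = 10·3.1841 + 8·3.0990 + 2·93.9787 = 244.5912

L=244.591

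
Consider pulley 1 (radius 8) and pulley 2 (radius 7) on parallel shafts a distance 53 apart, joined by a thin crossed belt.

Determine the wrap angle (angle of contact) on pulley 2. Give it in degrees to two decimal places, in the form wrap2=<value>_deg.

crossed belt: β = asin((r1+r2)/C) = asin(15/53) = 16.4405°
wrap1 = wrap2 = π + 2β = 212.8809°

wrap2=212.88_deg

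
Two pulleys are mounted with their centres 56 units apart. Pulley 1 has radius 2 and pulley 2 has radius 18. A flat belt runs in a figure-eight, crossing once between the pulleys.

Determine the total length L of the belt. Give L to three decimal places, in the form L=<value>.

crossed belt: β = asin((r1+r2)/C) = asin(20/56) = 20.9248°
wrap1 = wrap2 = π + 2β = 221.8497°
tangent length = C·cosβ = 52.3068
L = (r1+r2)·wrap + 2·C·cosβ = 20·3.8720 + 2·52.3068 = 182.0537

L=182.054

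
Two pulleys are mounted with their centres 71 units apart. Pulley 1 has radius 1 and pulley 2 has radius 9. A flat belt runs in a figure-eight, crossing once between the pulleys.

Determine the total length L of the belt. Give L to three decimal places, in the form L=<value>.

crossed belt: β = asin((r1+r2)/C) = asin(10/71) = 8.0967°
wrap1 = wrap2 = π + 2β = 196.1935°
tangent length = C·cosβ = 70.2922
L = (r1+r2)·wrap + 2·C·cosβ = 10·3.4242 + 2·70.2922 = 174.8267

L=174.827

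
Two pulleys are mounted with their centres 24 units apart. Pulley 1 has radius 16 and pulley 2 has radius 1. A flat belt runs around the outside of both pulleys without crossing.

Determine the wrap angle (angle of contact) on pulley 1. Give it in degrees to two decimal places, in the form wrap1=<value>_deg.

open belt: β = asin((r2−r1)/C) = asin(-15/24) = -38.6822°
wrap1 = π − 2β = 257.3644°
wrap2 = π + 2β = 102.6356°

wrap1=257.36_deg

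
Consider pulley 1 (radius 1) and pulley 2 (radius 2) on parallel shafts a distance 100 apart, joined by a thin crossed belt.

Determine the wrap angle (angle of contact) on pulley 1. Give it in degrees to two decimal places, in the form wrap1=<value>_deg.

crossed belt: β = asin((r1+r2)/C) = asin(3/100) = 1.7191°
wrap1 = wrap2 = π + 2β = 183.4383°

wrap1=183.44_deg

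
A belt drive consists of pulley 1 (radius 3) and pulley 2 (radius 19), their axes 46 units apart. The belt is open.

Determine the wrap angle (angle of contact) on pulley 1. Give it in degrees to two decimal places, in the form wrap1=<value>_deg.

open belt: β = asin((r2−r1)/C) = asin(16/46) = 20.3544°
wrap1 = π − 2β = 139.2912°
wrap2 = π + 2β = 220.7088°

wrap1=139.29_deg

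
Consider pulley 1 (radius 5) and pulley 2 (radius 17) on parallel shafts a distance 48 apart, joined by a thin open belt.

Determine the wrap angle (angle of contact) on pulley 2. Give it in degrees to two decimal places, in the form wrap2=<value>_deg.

open belt: β = asin((r2−r1)/C) = asin(12/48) = 14.4775°
wrap1 = π − 2β = 151.0450°
wrap2 = π + 2β = 208.9550°

wrap2=208.96_deg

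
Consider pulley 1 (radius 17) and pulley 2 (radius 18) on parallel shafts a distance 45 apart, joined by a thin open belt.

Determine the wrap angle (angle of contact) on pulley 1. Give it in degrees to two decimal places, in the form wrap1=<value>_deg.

open belt: β = asin((r2−r1)/C) = asin(1/45) = 1.2733°
wrap1 = π − 2β = 177.4533°
wrap2 = π + 2β = 182.5467°

wrap1=177.45_deg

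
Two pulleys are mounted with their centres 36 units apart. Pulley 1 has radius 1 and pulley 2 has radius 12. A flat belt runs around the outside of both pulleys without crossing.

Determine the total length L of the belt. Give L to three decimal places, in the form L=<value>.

open belt: β = asin((r2−r1)/C) = asin(11/36) = 17.7916°
wrap1 = π − 2β = 144.4168°
wrap2 = π + 2β = 215.5832°
tangent length = C·cosβ = 34.2783
L = r1·wrap1 + r2·wrap2 + 2·C·cosβ = 1·2.5205 + 12·3.7626 + 2·34.2783 = 116.2287

L=116.229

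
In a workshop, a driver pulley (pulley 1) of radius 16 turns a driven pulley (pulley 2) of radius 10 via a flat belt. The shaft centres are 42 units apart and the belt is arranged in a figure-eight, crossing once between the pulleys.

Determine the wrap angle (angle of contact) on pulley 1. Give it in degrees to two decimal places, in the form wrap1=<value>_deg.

wrap1=256.49_deg

crossed belt: β = asin((r1+r2)/C) = asin(26/42) = 38.2466°
wrap1 = wrap2 = π + 2β = 256.4932°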